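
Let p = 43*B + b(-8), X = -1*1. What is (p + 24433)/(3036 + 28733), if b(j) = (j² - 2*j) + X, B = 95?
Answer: 28597/31769 ≈ 0.90015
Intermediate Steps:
X = -1
b(j) = -1 + j² - 2*j (b(j) = (j² - 2*j) - 1 = -1 + j² - 2*j)
p = 4164 (p = 43*95 + (-1 + (-8)² - 2*(-8)) = 4085 + (-1 + 64 + 16) = 4085 + 79 = 4164)
(p + 24433)/(3036 + 28733) = (4164 + 24433)/(3036 + 28733) = 28597/31769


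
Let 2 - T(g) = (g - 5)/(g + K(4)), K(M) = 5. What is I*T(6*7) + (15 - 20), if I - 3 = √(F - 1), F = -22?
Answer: -64/47 + 57*I*√23/47 ≈ -1.3617 + 5.8162*I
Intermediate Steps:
T(g) = 2 - (-5 + g)/(5 + g) (T(g) = 2 - (g - 5)/(g + 5) = 2 - (-5 + g)/(5 + g))
I = 3 + I*√23 (I = 3 + √(-22 - 1) = 3 + √(-23) = 3 + I*√23 ≈ 3.0 + 4.7958*I)
I*T(6*7) + (15 - 20) = (3 + I*√23)*((15 + 6*7)/(5 + 6*7)) + (15 - 20) = (3 + I*√23)*((15 + 42)/(5 + 42)) - 5 = (3 + I*√23)*(57/47) - 5 = (171/47 + 57*I*√23/47) - 5 = -64/47 + 57*I*√23/47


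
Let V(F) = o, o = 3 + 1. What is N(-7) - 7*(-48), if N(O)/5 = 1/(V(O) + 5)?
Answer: 3029/9 ≈ 336.56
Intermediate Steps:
o = 4
V(F) = 4
N(O) = 5/9 (N(O) = 5/(4 + 5) = 5/9)
N(-7) - 7*(-48) = 5/9 - 7*(-48) = 5/9 + 336 = 3029/9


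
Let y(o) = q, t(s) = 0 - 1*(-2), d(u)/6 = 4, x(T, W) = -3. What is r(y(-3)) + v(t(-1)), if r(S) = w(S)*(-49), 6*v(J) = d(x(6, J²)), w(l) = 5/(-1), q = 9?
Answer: 249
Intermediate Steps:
d(u) = 24 (d(u) = 6*4 = 24)
w(l) = -5 (w(l) = 5*(-1) = -5)
t(s) = 2 (t(s) = 0 + 2 = 2)
v(J) = 4 (v(J) = (⅙)*24 = 4)
y(o) = 9
r(S) = 245 (r(S) = -5*(-49) = 245)
r(y(-3)) + v(t(-1)) = 245 + 4 = 249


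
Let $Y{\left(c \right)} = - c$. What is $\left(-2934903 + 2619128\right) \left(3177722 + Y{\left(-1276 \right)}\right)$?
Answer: $-1003848093450$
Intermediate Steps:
$\left(-2934903 + 2619128\right) \left(3177722 + Y{\left(-1276 \right)}\right) = \left(-2934903 + 2619128\right) \left(3177722 - -1276\right) = - 315775 \left(3177722 + 1276\right) = \left(-315775\right) 3178998 = -1003848093450$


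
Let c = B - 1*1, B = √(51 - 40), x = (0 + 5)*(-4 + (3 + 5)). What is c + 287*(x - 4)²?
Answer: 73471 + √11 ≈ 73474.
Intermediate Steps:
x = 20 (x = 5*(-4 + 8) = 5*4 = 20)
B = √11 ≈ 3.3166
c = -1 + √11 (c = √11 - 1*1 = √11 - 1 = -1 + √11 ≈ 2.3166)
c + 287*(x - 4)² = (-1 + √11) + 287*(20 - 4)² = (-1 + √11) + 287*16² = (-1 + √11) + 287*256 = (-1 + √11) + 73472 = 73471 + √11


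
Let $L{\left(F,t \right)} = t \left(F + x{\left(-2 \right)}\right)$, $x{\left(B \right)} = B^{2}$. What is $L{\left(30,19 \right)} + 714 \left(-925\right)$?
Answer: $-659804$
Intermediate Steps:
$L{\left(F,t \right)} = t \left(4 + F\right)$ ($L{\left(F,t \right)} = t \left(F + \left(-2\right)^{2}\right) = t \left(F + 4\right) = t \left(4 + F\right)$)
$L{\left(30,19 \right)} + 714 \left(-925\right) = 19 \left(4 + 30\right) + 714 \left(-925\right) = 19 \cdot 34 - 660450 = 646 - 660450 = -659804$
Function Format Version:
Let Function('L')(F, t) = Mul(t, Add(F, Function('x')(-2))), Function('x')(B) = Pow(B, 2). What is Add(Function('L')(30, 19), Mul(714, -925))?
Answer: -659804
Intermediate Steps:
Function('L')(F, t) = Mul(t, Add(4, F)) (Function('L')(F, t) = Mul(t, Add(F, Pow(-2, 2))) = Mul(t, Add(F, 4)) = Mul(t, Add(4, F)))
Add(Function('L')(30, 19), Mul(714, -925)) = Add(Mul(19, Add(4, 30)), Mul(714, -925)) = Add(Mul(19, 34), -660450) = Add(646, -660450) = -659804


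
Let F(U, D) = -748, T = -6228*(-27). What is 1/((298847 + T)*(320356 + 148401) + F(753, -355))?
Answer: 1/218910924523 ≈ 4.5681e-12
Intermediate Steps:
T = 168156
1/((298847 + T)*(320356 + 148401) + F(753, -355)) = 1/((298847 + 168156)*(320356 + 148401) - 748) = 1/(467003*468757 - 748) = 1/(218910925271 - 748) = 1/218910924523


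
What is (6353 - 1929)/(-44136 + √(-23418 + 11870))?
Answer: -48814416/486999511 - 2212*I*√2887/486999511 ≈ -0.10023 - 0.00024405*I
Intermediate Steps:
(6353 - 1929)/(-44136 + √(-23418 + 11870)) = 4424/(-44136 + √(-11548)) = 4424/(-44136 + 2*I*√2887)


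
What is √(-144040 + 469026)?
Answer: √324986 ≈ 570.08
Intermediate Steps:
√(-144040 + 469026) = √324986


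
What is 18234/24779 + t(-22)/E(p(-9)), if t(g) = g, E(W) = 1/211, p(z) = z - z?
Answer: -115005884/24779 ≈ -4641.3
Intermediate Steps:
p(z) = 0
E(W) = 1/211
18234/24779 + t(-22)/E(p(-9)) = 18234/24779 - 22/1/211 = 18234*(1/24779) - 22*211 = 18234/24779 - 4642 = -115005884/24779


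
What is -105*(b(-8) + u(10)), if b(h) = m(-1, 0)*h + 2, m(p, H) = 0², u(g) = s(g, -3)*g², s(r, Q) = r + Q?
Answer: -73710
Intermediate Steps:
s(r, Q) = Q + r
u(g) = g²*(-3 + g) (u(g) = (-3 + g)*g² = g²*(-3 + g))
m(p, H) = 0
b(h) = 2 (b(h) = 0*h + 2 = 0 + 2 = 2)
-105*(b(-8) + u(10)) = -105*(2 + 10²*(-3 + 10)) = -105*(2 + 100*7) = -105*(2 + 700) = -105*702 = -73710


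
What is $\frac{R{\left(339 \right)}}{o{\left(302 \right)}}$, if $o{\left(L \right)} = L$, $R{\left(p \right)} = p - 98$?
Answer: $\frac{241}{302} \approx 0.79801$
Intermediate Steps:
$R{\left(p \right)} = -98 + p$
$\frac{R{\left(339 \right)}}{o{\left(302 \right)}} = \frac{-98 + 339}{302} = 241 \cdot \frac{1}{302} = \frac{241}{302}$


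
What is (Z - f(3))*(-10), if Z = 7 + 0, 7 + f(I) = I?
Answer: -110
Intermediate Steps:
f(I) = -7 + I
Z = 7
(Z - f(3))*(-10) = (7 - (-7 + 3))*(-10) = (7 - 1*(-4))*(-10) = (7 + 4)*(-10) = 11*(-10) = -110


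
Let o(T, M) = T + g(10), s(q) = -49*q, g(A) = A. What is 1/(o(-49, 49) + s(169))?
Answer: -1/8320 ≈ -0.00012019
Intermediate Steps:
o(T, M) = 10 + T (o(T, M) = T + 10 = 10 + T)
1/(o(-49, 49) + s(169)) = 1/((10 - 49) - 49*169) = 1/(-39 - 8281) = 1/(-8320) = -1/8320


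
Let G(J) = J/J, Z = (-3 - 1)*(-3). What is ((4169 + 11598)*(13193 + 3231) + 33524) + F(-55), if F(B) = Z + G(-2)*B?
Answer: 258990689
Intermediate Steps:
Z = 12 (Z = -4*(-3) = 12)
G(J) = 1
F(B) = 12 + B (F(B) = 12 + 1*B = 12 + B)
((4169 + 11598)*(13193 + 3231) + 33524) + F(-55) = ((4169 + 11598)*(13193 + 3231) + 33524) + (12 - 55) = (15767*16424 + 33524) - 43 = (258957208 + 33524) - 43 = 258990732 - 43 = 258990689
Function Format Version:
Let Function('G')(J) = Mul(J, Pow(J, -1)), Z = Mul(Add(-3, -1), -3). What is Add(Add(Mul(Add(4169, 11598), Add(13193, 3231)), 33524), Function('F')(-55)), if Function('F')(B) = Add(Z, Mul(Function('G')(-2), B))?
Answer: 258990689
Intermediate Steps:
Z = 12 (Z = Mul(-4, -3) = 12)
Function('G')(J) = 1
Function('F')(B) = Add(12, B) (Function('F')(B) = Add(12, Mul(1, B)) = Add(12, B))
Add(Add(Mul(Add(4169, 11598), Add(13193, 3231)), 33524), Function('F')(-55)) = Add(Add(Mul(Add(4169, 11598), Add(13193, 3231)), 33524), Add(12, -55)) = Add(Add(Mul(15767, 16424), 33524), -43) = Add(Add(258957208, 33524), -43) = Add(258990732, -43) = 258990689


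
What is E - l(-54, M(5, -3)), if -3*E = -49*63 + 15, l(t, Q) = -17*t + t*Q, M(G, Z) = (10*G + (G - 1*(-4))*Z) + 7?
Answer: 1726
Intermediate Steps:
M(G, Z) = 7 + 10*G + Z*(4 + G) (M(G, Z) = (10*G + (G + 4)*Z) + 7 = (10*G + (4 + G)*Z) + 7 = (10*G + Z*(4 + G)) + 7 = 7 + 10*G + Z*(4 + G))
l(t, Q) = -17*t + Q*t
E = 1024 (E = -(-49*63 + 15)/3 = -(-3087 + 15)/3 = -⅓*(-3072) = 1024)
E - l(-54, M(5, -3)) = 1024 - (-54)*(-17 + (7 + 4*(-3) + 10*5 + 5*(-3))) = 1024 - (-54)*(-17 + (7 - 12 + 50 - 15)) = 1024 - (-54)*(-17 + 30) = 1024 - (-54)*13 = 1024 - 1*(-702) = 1024 + 702 = 1726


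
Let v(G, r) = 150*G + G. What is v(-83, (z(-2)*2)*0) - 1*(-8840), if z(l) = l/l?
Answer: -3693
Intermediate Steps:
z(l) = 1
v(G, r) = 151*G
v(-83, (z(-2)*2)*0) - 1*(-8840) = 151*(-83) - 1*(-8840) = -12533 + 8840 = -3693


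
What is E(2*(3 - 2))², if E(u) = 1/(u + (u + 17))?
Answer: 1/441 ≈ 0.0022676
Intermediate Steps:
E(u) = 1/(17 + 2*u) (E(u) = 1/(u + (17 + u)) = 1/(17 + 2*u))
E(2*(3 - 2))² = (1/(17 + 2*(2*(3 - 2))))² = (1/(17 + 2*(2*1)))² = (1/(17 + 2*2))² = (1/(17 + 4))² = (1/21)² = 1/441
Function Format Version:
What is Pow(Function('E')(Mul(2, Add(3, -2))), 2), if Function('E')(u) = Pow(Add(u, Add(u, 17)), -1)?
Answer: Rational(1, 441) ≈ 0.0022676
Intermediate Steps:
Function('E')(u) = Pow(Add(17, Mul(2, u)), -1) (Function('E')(u) = Pow(Add(u, Add(17, u)), -1) = Pow(Add(17, Mul(2, u)), -1))
Pow(Function('E')(Mul(2, Add(3, -2))), 2) = Pow(Pow(Add(17, Mul(2, Mul(2, Add(3, -2)))), -1), 2) = Pow(Pow(Add(17, Mul(2, Mul(2, 1))), -1), 2) = Pow(Pow(Add(17, Mul(2, 2)), -1), 2) = Pow(Pow(Add(17, 4), -1), 2) = Pow(Pow(21, -1), 2) = Pow(Rational(1, 21), 2) = Rational(1, 441)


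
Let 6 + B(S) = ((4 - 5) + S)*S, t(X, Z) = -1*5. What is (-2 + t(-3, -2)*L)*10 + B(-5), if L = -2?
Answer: 104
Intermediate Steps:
t(X, Z) = -5
B(S) = -6 + S*(-1 + S) (B(S) = -6 + ((4 - 5) + S)*S = -6 + (-1 + S)*S = -6 + S*(-1 + S))
(-2 + t(-3, -2)*L)*10 + B(-5) = (-2 - 5*(-2))*10 + (-6 + (-5)² - 1*(-5)) = (-2 + 10)*10 + (-6 + 25 + 5) = 8*10 + 24 = 80 + 24 = 104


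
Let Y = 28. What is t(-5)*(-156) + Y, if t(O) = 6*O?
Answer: 4708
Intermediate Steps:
t(-5)*(-156) + Y = (6*(-5))*(-156) + 28 = -30*(-156) + 28 = 4680 + 28 = 4708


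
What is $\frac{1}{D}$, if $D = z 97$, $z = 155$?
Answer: $\frac{1}{15035} \approx 6.6511 \cdot 10^{-5}$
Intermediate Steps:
$D = 15035$ ($D = 155 \cdot 97 = 15035$)
$\frac{1}{D} = \frac{1}{15035}$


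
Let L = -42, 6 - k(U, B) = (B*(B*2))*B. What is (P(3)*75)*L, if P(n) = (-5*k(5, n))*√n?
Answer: -756000*√3 ≈ -1.3094e+6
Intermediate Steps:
k(U, B) = 6 - 2*B³ (k(U, B) = 6 - B*(B*2)*B = 6 - B*(2*B)*B = 6 - 2*B²*B = 6 - 2*B³)
P(n) = √n*(-30 + 10*n³) (P(n) = (-5*(6 - 2*n³))*√n = (-30 + 10*n³)*√n = √n*(-30 + 10*n³))
(P(3)*75)*L = ((10*√3*(-3 + 3³))*75)*(-42) = ((10*√3*(-3 + 27))*75)*(-42) = ((10*√3*24)*75)*(-42) = ((240*√3)*75)*(-42) = (18000*√3)*(-42) = -756000*√3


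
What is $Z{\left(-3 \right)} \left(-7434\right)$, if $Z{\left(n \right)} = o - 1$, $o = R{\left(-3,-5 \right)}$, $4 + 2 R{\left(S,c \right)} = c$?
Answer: $40887$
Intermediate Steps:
$R{\left(S,c \right)} = -2 + \frac{c}{2}$
$o = - \frac{9}{2}$ ($o = -2 + \frac{1}{2} \left(-5\right) = -2 - \frac{5}{2} = - \frac{9}{2} \approx -4.5$)
$Z{\left(n \right)} = - \frac{11}{2}$ ($Z{\left(n \right)} = - \frac{9}{2} - 1 = - \frac{11}{2}$)
$Z{\left(-3 \right)} \left(-7434\right) = \left(- \frac{11}{2}\right) \left(-7434\right) = 40887$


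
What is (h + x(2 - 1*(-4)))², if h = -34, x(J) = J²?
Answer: 4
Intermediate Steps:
(h + x(2 - 1*(-4)))² = (-34 + (2 - 1*(-4))²)² = (-34 + (2 + 4)²)² = (-34 + 6²)² = (-34 + 36)² = 2² = 4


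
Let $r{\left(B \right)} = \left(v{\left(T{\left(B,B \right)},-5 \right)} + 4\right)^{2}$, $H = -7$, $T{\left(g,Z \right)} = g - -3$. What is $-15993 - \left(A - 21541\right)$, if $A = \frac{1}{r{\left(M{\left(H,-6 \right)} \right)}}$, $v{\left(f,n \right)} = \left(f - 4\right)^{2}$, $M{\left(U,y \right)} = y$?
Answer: $\frac{15584331}{2809} \approx 5548.0$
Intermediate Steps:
$T{\left(g,Z \right)} = 3 + g$ ($T{\left(g,Z \right)} = g + 3 = 3 + g$)
$v{\left(f,n \right)} = \left(-4 + f\right)^{2}$
$r{\left(B \right)} = \left(4 + \left(-1 + B\right)^{2}\right)^{2}$ ($r{\left(B \right)} = \left(\left(-4 + \left(3 + B\right)\right)^{2} + 4\right)^{2} = \left(\left(-1 + B\right)^{2} + 4\right)^{2} = \left(4 + \left(-1 + B\right)^{2}\right)^{2}$)
$A = \frac{1}{2809}$ ($A = \frac{1}{\left(4 + \left(-1 - 6\right)^{2}\right)^{2}} = \frac{1}{\left(4 + \left(-7\right)^{2}\right)^{2}} = \frac{1}{\left(4 + 49\right)^{2}} = \frac{1}{53^{2}} = \frac{1}{2809} \approx 0.000356$)
$-15993 - \left(A - 21541\right) = -15993 - \left(\frac{1}{2809} - 21541\right) = -15993 - - \frac{60508668}{2809} = -15993 + \frac{60508668}{2809} = \frac{15584331}{2809}$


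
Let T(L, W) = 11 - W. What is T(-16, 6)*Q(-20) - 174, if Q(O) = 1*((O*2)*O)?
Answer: 3826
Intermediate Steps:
Q(O) = 2*O² (Q(O) = 1*((2*O)*O) = 1*(2*O²) = 2*O²)
T(-16, 6)*Q(-20) - 174 = (11 - 1*6)*(2*(-20)²) - 174 = (11 - 6)*(2*400) - 174 = 5*800 - 174 = 4000 - 174 = 3826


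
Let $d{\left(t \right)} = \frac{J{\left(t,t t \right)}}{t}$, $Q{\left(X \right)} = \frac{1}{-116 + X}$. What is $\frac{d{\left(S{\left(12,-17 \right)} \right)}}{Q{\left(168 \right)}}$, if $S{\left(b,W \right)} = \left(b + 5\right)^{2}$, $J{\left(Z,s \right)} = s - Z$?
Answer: $14976$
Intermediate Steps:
$S{\left(b,W \right)} = \left(5 + b\right)^{2}$
$d{\left(t \right)} = \frac{t^{2} - t}{t}$ ($d{\left(t \right)} = \frac{t t - t}{t} = \frac{t^{2} - t}{t}$)
$\frac{d{\left(S{\left(12,-17 \right)} \right)}}{Q{\left(168 \right)}} = \frac{-1 + \left(5 + 12\right)^{2}}{\frac{1}{-116 + 168}} = \frac{-1 + 17^{2}}{\frac{1}{52}} = \left(-1 + 289\right) \frac{1}{\frac{1}{52}} = 288 \cdot 52 = 14976$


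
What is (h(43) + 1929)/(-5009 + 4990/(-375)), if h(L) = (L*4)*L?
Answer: -699375/376673 ≈ -1.8567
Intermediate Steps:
h(L) = 4*L² (h(L) = (4*L)*L = 4*L²)
(h(43) + 1929)/(-5009 + 4990/(-375)) = (4*43² + 1929)/(-5009 + 4990/(-375)) = (4*1849 + 1929)/(-5009 + 4990*(-1/375)) = (7396 + 1929)/(-5009 - 998/75) = 9325/(-376673/75) = 9325*(-75/376673) = -699375/376673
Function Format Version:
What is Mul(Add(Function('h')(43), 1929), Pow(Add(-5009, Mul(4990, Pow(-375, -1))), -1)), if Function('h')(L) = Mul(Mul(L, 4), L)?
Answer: Rational(-699375, 376673) ≈ -1.8567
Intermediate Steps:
Function('h')(L) = Mul(4, Pow(L, 2)) (Function('h')(L) = Mul(Mul(4, L), L) = Mul(4, Pow(L, 2)))
Mul(Add(Function('h')(43), 1929), Pow(Add(-5009, Mul(4990, Pow(-375, -1))), -1)) = Mul(Add(Mul(4, Pow(43, 2)), 1929), Pow(Add(-5009, Mul(4990, Pow(-375, -1))), -1)) = Mul(Add(Mul(4, 1849), 1929), Pow(Add(-5009, Mul(4990, Rational(-1, 375))), -1)) = Mul(Add(7396, 1929), Pow(Add(-5009, Rational(-998, 75)), -1)) = Mul(9325, Pow(Rational(-376673, 75), -1)) = Mul(9325, Rational(-75, 376673)) = Rational(-699375, 376673)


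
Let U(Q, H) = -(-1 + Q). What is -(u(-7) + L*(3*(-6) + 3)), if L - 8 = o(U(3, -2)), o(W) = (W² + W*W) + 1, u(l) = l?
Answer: 262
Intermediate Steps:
U(Q, H) = 1 - Q
o(W) = 1 + 2*W² (o(W) = (W² + W²) + 1 = 2*W² + 1 = 1 + 2*W²)
L = 17 (L = 8 + (1 + 2*(1 - 1*3)²) = 8 + (1 + 2*(1 - 3)²) = 8 + (1 + 2*(-2)²) = 8 + (1 + 2*4) = 8 + (1 + 8) = 8 + 9 = 17)
-(u(-7) + L*(3*(-6) + 3)) = -(-7 + 17*(3*(-6) + 3)) = -(-7 + 17*(-18 + 3)) = -(-7 + 17*(-15)) = -(-7 - 255) = -1*(-262) = 262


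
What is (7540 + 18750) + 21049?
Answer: 47339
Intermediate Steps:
(7540 + 18750) + 21049 = 26290 + 21049 = 47339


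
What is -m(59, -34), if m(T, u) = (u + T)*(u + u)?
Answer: 1700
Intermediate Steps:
m(T, u) = 2*u*(T + u) (m(T, u) = (T + u)*(2*u) = 2*u*(T + u))
-m(59, -34) = -2*(-34)*(59 - 34) = -2*(-34)*25 = -1*(-1700) = 1700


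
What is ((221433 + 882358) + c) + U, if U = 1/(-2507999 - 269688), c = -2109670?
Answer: -2794017021874/2777687 ≈ -1.0059e+6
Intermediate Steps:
U = -1/2777687 (U = 1/(-2777687) = -1/2777687 ≈ -3.6001e-7)
((221433 + 882358) + c) + U = ((221433 + 882358) - 2109670) - 1/2777687 = (1103791 - 2109670) - 1/2777687 = -1005879 - 1/2777687 = -2794017021874/2777687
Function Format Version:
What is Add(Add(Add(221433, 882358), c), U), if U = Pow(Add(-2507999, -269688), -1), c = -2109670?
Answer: Rational(-2794017021874, 2777687) ≈ -1.0059e+6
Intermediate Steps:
U = Rational(-1, 2777687) (U = Pow(-2777687, -1) = Rational(-1, 2777687) ≈ -3.6001e-7)
Add(Add(Add(221433, 882358), c), U) = Add(Add(Add(221433, 882358), -2109670), Rational(-1, 2777687)) = Add(Add(1103791, -2109670), Rational(-1, 2777687)) = Add(-1005879, Rational(-1, 2777687)) = Rational(-2794017021874, 2777687)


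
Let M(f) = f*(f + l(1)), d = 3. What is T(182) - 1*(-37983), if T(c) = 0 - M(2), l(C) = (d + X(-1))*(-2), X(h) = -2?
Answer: 37983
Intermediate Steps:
l(C) = -2 (l(C) = (3 - 2)*(-2) = 1*(-2) = -2)
M(f) = f*(-2 + f) (M(f) = f*(f - 2) = f*(-2 + f))
T(c) = 0 (T(c) = 0 - 2*(-2 + 2) = 0 - 2*0 = 0 - 1*0 = 0 + 0 = 0)
T(182) - 1*(-37983) = 0 - 1*(-37983) = 0 + 37983 = 37983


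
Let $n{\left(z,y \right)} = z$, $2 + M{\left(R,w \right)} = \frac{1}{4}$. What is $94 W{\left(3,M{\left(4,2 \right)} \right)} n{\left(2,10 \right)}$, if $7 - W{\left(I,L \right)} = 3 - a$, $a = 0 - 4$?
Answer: $0$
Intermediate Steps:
$a = -4$
$M{\left(R,w \right)} = - \frac{7}{4}$ ($M{\left(R,w \right)} = -2 + \frac{1}{4} = - \frac{7}{4}$)
$W{\left(I,L \right)} = 0$ ($W{\left(I,L \right)} = 7 - \left(3 - -4\right) = 7 - \left(3 + 4\right) = 7 - 7 = 0$)
$94 W{\left(3,M{\left(4,2 \right)} \right)} n{\left(2,10 \right)} = 94 \cdot 0 \cdot 2 = 0 \cdot 2 = 0$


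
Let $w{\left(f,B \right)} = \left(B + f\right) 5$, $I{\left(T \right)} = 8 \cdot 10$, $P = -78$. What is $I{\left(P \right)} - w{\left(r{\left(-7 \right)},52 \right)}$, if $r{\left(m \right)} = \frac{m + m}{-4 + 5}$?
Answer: $-110$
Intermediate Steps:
$I{\left(T \right)} = 80$
$r{\left(m \right)} = 2 m$ ($r{\left(m \right)} = \frac{2 m}{1} = 2 m 1 = 2 m$)
$w{\left(f,B \right)} = 5 B + 5 f$
$I{\left(P \right)} - w{\left(r{\left(-7 \right)},52 \right)} = 80 - \left(5 \cdot 52 + 5 \cdot 2 \left(-7\right)\right) = 80 - \left(260 + 5 \left(-14\right)\right) = 80 - \left(260 - 70\right) = 80 - 190 = -110$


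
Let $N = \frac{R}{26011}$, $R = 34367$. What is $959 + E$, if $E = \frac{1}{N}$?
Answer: $\frac{32983964}{34367} \approx 959.76$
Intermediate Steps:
$N = \frac{34367}{26011} \approx 1.3212$
$E = \frac{26011}{34367}$ ($E = \frac{1}{\frac{34367}{26011}} = \frac{26011}{34367} \approx 0.75686$)
$959 + E = 959 + \frac{26011}{34367} = \frac{32983964}{34367}$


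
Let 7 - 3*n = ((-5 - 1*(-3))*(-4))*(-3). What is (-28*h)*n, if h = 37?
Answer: -32116/3 ≈ -10705.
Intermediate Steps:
n = 31/3 (n = 7/3 - (-5 - 1*(-3))*(-4)*(-3)/3 = 7/3 - (-5 + 3)*(-4)*(-3)/3 = 7/3 - (-2*(-4))*(-3)/3 = 7/3 - 8*(-3)/3 = 7/3 - ⅓*(-24) = 7/3 + 8 = 31/3 ≈ 10.333)
(-28*h)*n = -28*37*(31/3) = -1036*31/3 = -32116/3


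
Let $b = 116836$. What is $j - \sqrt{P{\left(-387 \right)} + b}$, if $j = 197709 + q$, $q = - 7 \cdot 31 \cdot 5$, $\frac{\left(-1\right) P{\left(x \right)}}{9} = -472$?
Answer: $196624 - 2 \sqrt{30271} \approx 1.9628 \cdot 10^{5}$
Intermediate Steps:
$P{\left(x \right)} = 4248$ ($P{\left(x \right)} = \left(-9\right) \left(-472\right) = 4248$)
$q = -1085$ ($q = - 217 \cdot 5 = \left(-1\right) 1085 = -1085$)
$j = 196624$ ($j = 197709 - 1085 = 196624$)
$j - \sqrt{P{\left(-387 \right)} + b} = 196624 - \sqrt{4248 + 116836} = 196624 - \sqrt{121084} = 196624 - 2 \sqrt{30271}$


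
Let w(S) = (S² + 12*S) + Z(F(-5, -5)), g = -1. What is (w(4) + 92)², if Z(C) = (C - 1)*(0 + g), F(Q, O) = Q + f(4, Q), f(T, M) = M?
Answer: 27889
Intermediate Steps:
F(Q, O) = 2*Q (F(Q, O) = Q + Q = 2*Q)
Z(C) = 1 - C (Z(C) = (C - 1)*(0 - 1) = (-1 + C)*(-1) = 1 - C)
w(S) = 11 + S² + 12*S (w(S) = (S² + 12*S) + (1 - 2*(-5)) = (S² + 12*S) + (1 - 1*(-10)) = (S² + 12*S) + (1 + 10) = (S² + 12*S) + 11 = 11 + S² + 12*S)
(w(4) + 92)² = ((11 + 4² + 12*4) + 92)² = ((11 + 16 + 48) + 92)² = (75 + 92)² = 167² = 27889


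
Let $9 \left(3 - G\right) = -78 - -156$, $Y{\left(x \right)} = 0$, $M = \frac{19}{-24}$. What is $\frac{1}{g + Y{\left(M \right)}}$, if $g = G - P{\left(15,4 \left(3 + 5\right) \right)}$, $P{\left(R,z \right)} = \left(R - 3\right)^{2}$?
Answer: $- \frac{3}{449} \approx -0.0066815$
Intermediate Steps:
$M = - \frac{19}{24}$ ($M = 19 \left(- \frac{1}{24}\right) = - \frac{19}{24} \approx -0.79167$)
$P{\left(R,z \right)} = \left(-3 + R\right)^{2}$
$G = - \frac{17}{3}$ ($G = 3 - \frac{-78 - -156}{9} = 3 - \frac{-78 + 156}{9} = 3 - \frac{26}{3} = - \frac{17}{3} \approx -5.6667$)
$g = - \frac{449}{3}$ ($g = - \frac{17}{3} - \left(-3 + 15\right)^{2} = - \frac{17}{3} - 12^{2} = - \frac{17}{3} - 144 = - \frac{449}{3} \approx -149.67$)
$\frac{1}{g + Y{\left(M \right)}} = \frac{1}{- \frac{449}{3} + 0} = \frac{1}{- \frac{449}{3}} = - \frac{3}{449}$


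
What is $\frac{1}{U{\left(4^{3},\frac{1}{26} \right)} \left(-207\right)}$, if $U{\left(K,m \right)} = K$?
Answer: $- \frac{1}{13248} \approx -7.5483 \cdot 10^{-5}$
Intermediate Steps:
$\frac{1}{U{\left(4^{3},\frac{1}{26} \right)} \left(-207\right)} = \frac{1}{4^{3} \left(-207\right)} = \frac{1}{64 \left(-207\right)} = \frac{1}{-13248} = - \frac{1}{13248}$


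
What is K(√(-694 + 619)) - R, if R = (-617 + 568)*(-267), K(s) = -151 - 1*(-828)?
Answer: -12406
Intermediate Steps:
K(s) = 677 (K(s) = -151 + 828 = 677)
R = 13083 (R = -49*(-267) = 13083)
K(√(-694 + 619)) - R = 677 - 1*13083 = 677 - 13083 = -12406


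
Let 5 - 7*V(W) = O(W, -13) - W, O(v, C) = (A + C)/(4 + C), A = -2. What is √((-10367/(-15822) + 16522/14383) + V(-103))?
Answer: I*√3505834678286821314/530991594 ≈ 3.5262*I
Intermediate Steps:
O(v, C) = (-2 + C)/(4 + C)
V(W) = 10/21 + W/7 (V(W) = 5/7 - ((-2 - 13)/(4 - 13) - W)/7 = 5/7 - (-15/(-9) - W)/7 = 5/7 - (-⅑*(-15) - W)/7 = 5/7 - (5/3 - W)/7 = 5/7 + (-5/21 + W/7) = 10/21 + W/7)
√((-10367/(-15822) + 16522/14383) + V(-103)) = √((-10367/(-15822) + 16522/14383) + (10/21 + (⅐)*(-103))) = √((-10367*(-1/15822) + 16522*(1/14383)) + (10/21 - 103/7)) = √((10367/15822 + 16522/14383) - 299/21) = √(410519645/227567826 - 299/21) = √(-19807289143/1592974782) = I*√3505834678286821314/530991594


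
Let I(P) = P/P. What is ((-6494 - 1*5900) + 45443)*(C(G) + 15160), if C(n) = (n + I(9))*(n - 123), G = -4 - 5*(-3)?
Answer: 456604984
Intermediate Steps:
G = 11 (G = -4 + 15 = 11)
I(P) = 1
C(n) = (1 + n)*(-123 + n) (C(n) = (n + 1)*(n - 123) = (1 + n)*(-123 + n))
((-6494 - 1*5900) + 45443)*(C(G) + 15160) = ((-6494 - 1*5900) + 45443)*((-123 + 11**2 - 122*11) + 15160) = ((-6494 - 5900) + 45443)*((-123 + 121 - 1342) + 15160) = (-12394 + 45443)*(-1344 + 15160) = 33049*13816 = 456604984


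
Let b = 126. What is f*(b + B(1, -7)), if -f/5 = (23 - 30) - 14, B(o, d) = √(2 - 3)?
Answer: 13230 + 105*I ≈ 13230.0 + 105.0*I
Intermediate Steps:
B(o, d) = I (B(o, d) = √(-1) = I)
f = 105 (f = -5*((23 - 30) - 14) = -5*(-7 - 14) = -5*(-21) = 105)
f*(b + B(1, -7)) = 105*(126 + I) = 13230 + 105*I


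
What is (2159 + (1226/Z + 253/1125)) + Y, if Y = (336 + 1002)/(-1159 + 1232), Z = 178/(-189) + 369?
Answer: 12459091685672/5712861375 ≈ 2180.9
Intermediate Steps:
Z = 69563/189 (Z = 178*(-1/189) + 369 = -178/189 + 369 = 69563/189 ≈ 368.06)
Y = 1338/73 ≈ 18.329
(2159 + (1226/Z + 253/1125)) + Y = (2159 + (1226/(69563/189) + 253/1125)) + 1338/73 = (2159 + (1226*(189/69563) + 253*(1/1125))) + 1338/73 = (2159 + (231714/69563 + 253/1125)) + 1338/73 = (2159 + 278277689/78258375) + 1338/73 = 169238109314/78258375 + 1338/73 = 12459091685672/5712861375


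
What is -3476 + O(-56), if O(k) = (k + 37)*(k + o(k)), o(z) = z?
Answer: -1348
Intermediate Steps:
O(k) = 2*k*(37 + k) (O(k) = (k + 37)*(k + k) = (37 + k)*(2*k) = 2*k*(37 + k))
-3476 + O(-56) = -3476 + 2*(-56)*(37 - 56) = -3476 + 2*(-56)*(-19) = -3476 + 2128 = -1348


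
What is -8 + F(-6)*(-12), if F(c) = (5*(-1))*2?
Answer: 112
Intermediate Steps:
F(c) = -10 (F(c) = -5*2 = -10)
-8 + F(-6)*(-12) = -8 - 10*(-12) = -8 + 120 = 112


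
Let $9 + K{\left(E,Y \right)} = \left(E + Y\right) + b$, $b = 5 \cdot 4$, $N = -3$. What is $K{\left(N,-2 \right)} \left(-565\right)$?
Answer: $-3390$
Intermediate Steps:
$b = 20$
$K{\left(E,Y \right)} = 11 + E + Y$ ($K{\left(E,Y \right)} = -9 + \left(\left(E + Y\right) + 20\right) = -9 + \left(20 + E + Y\right) = 11 + E + Y$)
$K{\left(N,-2 \right)} \left(-565\right) = \left(11 - 3 - 2\right) \left(-565\right) = 6 \left(-565\right) = -3390$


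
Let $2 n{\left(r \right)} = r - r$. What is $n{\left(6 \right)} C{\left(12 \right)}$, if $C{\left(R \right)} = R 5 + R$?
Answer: $0$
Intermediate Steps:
$C{\left(R \right)} = 6 R$ ($C{\left(R \right)} = 5 R + R = 6 R$)
$n{\left(r \right)} = 0$ ($n{\left(r \right)} = \frac{r - r}{2} = \frac{1}{2} \cdot 0 = 0$)
$n{\left(6 \right)} C{\left(12 \right)} = 0 \cdot 6 \cdot 12 = 0 \cdot 72 = 0$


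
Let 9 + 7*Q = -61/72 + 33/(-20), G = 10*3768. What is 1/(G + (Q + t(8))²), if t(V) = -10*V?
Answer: 6350400/281611608121 ≈ 2.2550e-5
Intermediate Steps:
G = 37680
Q = -4139/2520 (Q = -9/7 + (-61/72 + 33/(-20))/7 = -9/7 + (-61*1/72 + 33*(-1/20))/7 = -9/7 + (-61/72 - 33/20)/7 = -9/7 + (⅐)*(-899/360) = -9/7 - 899/2520 = -4139/2520 ≈ -1.6425)
1/(G + (Q + t(8))²) = 1/(37680 + (-4139/2520 - 10*8)²) = 1/(37680 + (-4139/2520 - 80)²) = 1/(37680 + (-205739/2520)²) = 1/(37680 + 42328536121/6350400) = 1/(281611608121/6350400) = 6350400/281611608121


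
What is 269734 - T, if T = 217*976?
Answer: 57942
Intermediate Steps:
T = 211792
269734 - T = 269734 - 1*211792 = 269734 - 211792 = 57942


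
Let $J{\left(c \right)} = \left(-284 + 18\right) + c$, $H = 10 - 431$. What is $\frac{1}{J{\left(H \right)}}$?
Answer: $- \frac{1}{687} \approx -0.0014556$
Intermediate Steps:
$H = -421$
$J{\left(c \right)} = -266 + c$
$\frac{1}{J{\left(H \right)}} = \frac{1}{-266 - 421} = \frac{1}{-687} = - \frac{1}{687}$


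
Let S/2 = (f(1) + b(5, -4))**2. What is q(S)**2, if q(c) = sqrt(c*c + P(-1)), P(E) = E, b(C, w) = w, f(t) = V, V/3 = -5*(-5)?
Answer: 101646723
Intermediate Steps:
V = 75 (V = 3*(-5*(-5)) = 3*25 = 75)
f(t) = 75
S = 10082 (S = 2*(75 - 4)**2 = 2*71**2 = 2*5041 = 10082)
q(c) = sqrt(-1 + c**2) (q(c) = sqrt(c*c - 1) = sqrt(c**2 - 1) = sqrt(-1 + c**2))
q(S)**2 = (sqrt(-1 + 10082**2))**2 = (sqrt(-1 + 101646724))**2 = (sqrt(101646723))**2 = 101646723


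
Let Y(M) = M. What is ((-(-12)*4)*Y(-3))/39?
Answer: -48/13 ≈ -3.6923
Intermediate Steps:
((-(-12)*4)*Y(-3))/39 = (-(-12)*4*(-3))/39 = (-1*(-48)*(-3))*(1/39) = (48*(-3))*(1/39) = -144*1/39 = -48/13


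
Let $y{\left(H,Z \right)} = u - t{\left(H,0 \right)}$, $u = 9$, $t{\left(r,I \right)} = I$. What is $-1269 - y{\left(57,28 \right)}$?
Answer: $-1278$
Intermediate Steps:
$y{\left(H,Z \right)} = 9$ ($y{\left(H,Z \right)} = 9 - 0 = 9 + 0 = 9$)
$-1269 - y{\left(57,28 \right)} = -1269 - 9 = -1278$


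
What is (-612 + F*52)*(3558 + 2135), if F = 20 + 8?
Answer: 4804892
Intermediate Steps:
F = 28
(-612 + F*52)*(3558 + 2135) = (-612 + 28*52)*(3558 + 2135) = (-612 + 1456)*5693 = 844*5693 = 4804892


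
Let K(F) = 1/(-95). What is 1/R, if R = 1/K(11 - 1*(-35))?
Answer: -1/95 ≈ -0.010526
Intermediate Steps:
K(F) = -1/95
R = -95 (R = 1/(-1/95) = -95)
1/R = 1/(-95) = -1/95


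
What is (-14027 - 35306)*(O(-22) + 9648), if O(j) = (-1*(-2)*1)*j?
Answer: -473794132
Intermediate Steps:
O(j) = 2*j (O(j) = (2*1)*j = 2*j)
(-14027 - 35306)*(O(-22) + 9648) = (-14027 - 35306)*(2*(-22) + 9648) = -49333*(-44 + 9648) = -49333*9604 = -473794132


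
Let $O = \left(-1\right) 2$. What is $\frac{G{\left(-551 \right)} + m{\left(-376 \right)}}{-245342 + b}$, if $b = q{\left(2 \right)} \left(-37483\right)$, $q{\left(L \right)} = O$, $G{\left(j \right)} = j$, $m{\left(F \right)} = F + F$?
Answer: $\frac{1303}{170376} \approx 0.0076478$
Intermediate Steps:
$m{\left(F \right)} = 2 F$
$O = -2$
$q{\left(L \right)} = -2$
$b = 74966$ ($b = \left(-2\right) \left(-37483\right) = 74966$)
$\frac{G{\left(-551 \right)} + m{\left(-376 \right)}}{-245342 + b} = \frac{-551 + 2 \left(-376\right)}{-245342 + 74966} = \frac{-551 - 752}{-170376} = \left(-1303\right) \left(- \frac{1}{170376}\right) = \frac{1303}{170376}$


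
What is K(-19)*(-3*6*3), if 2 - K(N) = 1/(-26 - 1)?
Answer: -110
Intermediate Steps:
K(N) = 55/27 (K(N) = 2 - 1/(-26 - 1) = 2 - 1/(-27) = 2 - 1*(-1/27) = 2 + 1/27 = 55/27)
K(-19)*(-3*6*3) = 55*(-3*6*3)/27 = 55*(-18*3)/27 = (55/27)*(-54) = -110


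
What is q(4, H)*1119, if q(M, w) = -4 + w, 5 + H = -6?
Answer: -16785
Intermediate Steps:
H = -11 (H = -5 - 6 = -11)
q(4, H)*1119 = (-4 - 11)*1119 = -15*1119 = -16785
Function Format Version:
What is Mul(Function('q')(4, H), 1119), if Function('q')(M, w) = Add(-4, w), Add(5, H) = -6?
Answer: -16785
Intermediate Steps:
H = -11 (H = Add(-5, -6) = -11)
Mul(Function('q')(4, H), 1119) = Mul(Add(-4, -11), 1119) = Mul(-15, 1119) = -16785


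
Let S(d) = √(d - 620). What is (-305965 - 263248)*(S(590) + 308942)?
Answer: -175853802646 - 569213*I*√30 ≈ -1.7585e+11 - 3.1177e+6*I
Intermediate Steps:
S(d) = √(-620 + d)
(-305965 - 263248)*(S(590) + 308942) = (-305965 - 263248)*(√(-620 + 590) + 308942) = -569213*(√(-30) + 308942) = -569213*(I*√30 + 308942) = -569213*(308942 + I*√30) = -175853802646 - 569213*I*√30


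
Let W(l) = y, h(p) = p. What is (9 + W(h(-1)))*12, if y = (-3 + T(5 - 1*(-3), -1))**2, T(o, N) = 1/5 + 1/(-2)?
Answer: 5967/25 ≈ 238.68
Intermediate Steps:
T(o, N) = -3/10 (T(o, N) = 1*(1/5) + 1*(-1/2) = 1/5 - 1/2 = -3/10)
y = 1089/100 (y = (-3 - 3/10)**2 = (-33/10)**2 = 1089/100 ≈ 10.890)
W(l) = 1089/100
(9 + W(h(-1)))*12 = (9 + 1089/100)*12 = (1989/100)*12 = 5967/25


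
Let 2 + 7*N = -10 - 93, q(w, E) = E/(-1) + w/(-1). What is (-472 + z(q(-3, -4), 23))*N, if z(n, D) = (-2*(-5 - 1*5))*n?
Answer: 4980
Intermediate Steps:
q(w, E) = -E - w (q(w, E) = E*(-1) + w*(-1) = -E - w)
N = -15 (N = -2/7 + (-10 - 93)/7 = -2/7 + (⅐)*(-103) = -2/7 - 103/7 = -15)
z(n, D) = 20*n (z(n, D) = (-2*(-5 - 5))*n = (-2*(-10))*n = 20*n)
(-472 + z(q(-3, -4), 23))*N = (-472 + 20*(-1*(-4) - 1*(-3)))*(-15) = (-472 + 20*(4 + 3))*(-15) = (-472 + 20*7)*(-15) = (-472 + 140)*(-15) = -332*(-15) = 4980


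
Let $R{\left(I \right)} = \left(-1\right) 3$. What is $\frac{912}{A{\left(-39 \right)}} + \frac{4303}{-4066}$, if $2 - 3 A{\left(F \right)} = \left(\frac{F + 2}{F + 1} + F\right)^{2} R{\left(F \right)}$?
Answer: $- \frac{10902854045}{25481471558} \approx -0.42787$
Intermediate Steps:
$R{\left(I \right)} = -3$
$A{\left(F \right)} = \frac{2}{3} + \left(F + \frac{2 + F}{1 + F}\right)^{2}$ ($A{\left(F \right)} = \frac{2}{3} - \frac{\left(\frac{F + 2}{F + 1} + F\right)^{2} \left(-3\right)}{3} = \frac{2}{3} - \frac{\left(\frac{2 + F}{1 + F} + F\right)^{2} \left(-3\right)}{3} = \frac{2}{3} - \frac{\left(F + \frac{2 + F}{1 + F}\right)^{2} \left(-3\right)}{3} = \frac{2}{3} - \frac{\left(-3\right) \left(F + \frac{2 + F}{1 + F}\right)^{2}}{3} = \frac{2}{3} + \left(F + \frac{2 + F}{1 + F}\right)^{2}$)
$\frac{912}{A{\left(-39 \right)}} + \frac{4303}{-4066} = \frac{912}{\frac{2}{3} + \frac{\left(2 + \left(-39\right)^{2} + 2 \left(-39\right)\right)^{2}}{\left(1 - 39\right)^{2}}} + \frac{4303}{-4066} = \frac{912}{\frac{2}{3} + \frac{\left(2 + 1521 - 78\right)^{2}}{1444}} + 4303 \left(- \frac{1}{4066}\right) = \frac{912}{\frac{2}{3} + \frac{1445^{2}}{1444}} - \frac{4303}{4066} = \frac{912}{\frac{2}{3} + \frac{1}{1444} \cdot 2088025} - \frac{4303}{4066} = \frac{912}{\frac{2}{3} + \frac{2088025}{1444}} - \frac{4303}{4066} = \frac{912}{\frac{6266963}{4332}} - \frac{4303}{4066} = 912 \cdot \frac{4332}{6266963} - \frac{4303}{4066} = \frac{3950784}{6266963} - \frac{4303}{4066} = - \frac{10902854045}{25481471558}$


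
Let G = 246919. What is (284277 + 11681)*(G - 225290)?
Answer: 6401275582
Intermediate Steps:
(284277 + 11681)*(G - 225290) = (284277 + 11681)*(246919 - 225290) = 295958*21629 = 6401275582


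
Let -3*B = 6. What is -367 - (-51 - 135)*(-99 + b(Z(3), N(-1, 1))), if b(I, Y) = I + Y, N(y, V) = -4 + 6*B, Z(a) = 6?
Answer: -20641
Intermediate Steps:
B = -2 (B = -⅓*6 = -2)
N(y, V) = -16 (N(y, V) = -4 + 6*(-2) = -4 - 12 = -16)
-367 - (-51 - 135)*(-99 + b(Z(3), N(-1, 1))) = -367 - (-51 - 135)*(-99 + (6 - 16)) = -367 - (-186)*(-99 - 10) = -367 - (-186)*(-109) = -367 - 1*20274 = -367 - 20274 = -20641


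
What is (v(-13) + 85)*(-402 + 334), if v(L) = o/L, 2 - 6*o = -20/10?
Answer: -225284/39 ≈ -5776.5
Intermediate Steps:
o = ⅔ (o = ⅓ - (-10)/(3*10) = ⅓ - ⅙*(-2) = ⅓ + ⅓ = ⅔ ≈ 0.66667)
v(L) = 2/(3*L)
(v(-13) + 85)*(-402 + 334) = ((⅔)/(-13) + 85)*(-402 + 334) = ((⅔)*(-1/13) + 85)*(-68) = (-2/39 + 85)*(-68) = (3313/39)*(-68) = -225284/39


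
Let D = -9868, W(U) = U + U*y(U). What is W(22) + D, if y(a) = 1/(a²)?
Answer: -216611/22 ≈ -9846.0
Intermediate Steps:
y(a) = a⁻²
W(U) = U + 1/U (W(U) = U + U/U² = U + 1/U)
W(22) + D = (22 + 1/22) - 9868 = 485/22 - 9868 = -216611/22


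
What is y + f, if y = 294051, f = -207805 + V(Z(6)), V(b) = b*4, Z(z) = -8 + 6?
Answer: 86238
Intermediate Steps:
Z(z) = -2
V(b) = 4*b
f = -207813 (f = -207805 + 4*(-2) = -207805 - 8 = -207813)
y + f = 294051 - 207813 = 86238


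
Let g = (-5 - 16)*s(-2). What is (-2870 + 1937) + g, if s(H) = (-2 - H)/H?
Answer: -933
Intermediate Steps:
s(H) = (-2 - H)/H
g = 0 (g = (-5 - 16)*((-2 - 1*(-2))/(-2)) = -(-21)*(-2 + 2)/2 = -(-21)*0/2 = -21*0 = 0)
(-2870 + 1937) + g = (-2870 + 1937) + 0 = -933 + 0 = -933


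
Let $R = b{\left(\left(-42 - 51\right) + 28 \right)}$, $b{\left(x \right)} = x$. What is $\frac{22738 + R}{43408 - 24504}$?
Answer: $\frac{22673}{18904} \approx 1.1994$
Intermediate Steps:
$R = -65$ ($R = \left(-42 - 51\right) + 28 = -93 + 28 = -65$)
$\frac{22738 + R}{43408 - 24504} = \frac{22738 - 65}{43408 - 24504} = \frac{22673}{18904}$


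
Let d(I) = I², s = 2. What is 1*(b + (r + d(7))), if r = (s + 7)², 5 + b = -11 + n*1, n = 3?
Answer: 117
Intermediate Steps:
b = -13 (b = -5 + (-11 + 3*1) = -5 + (-11 + 3) = -5 - 8 = -13)
r = 81 (r = (2 + 7)² = 9² = 81)
1*(b + (r + d(7))) = 1*(-13 + (81 + 7²)) = 1*(-13 + (81 + 49)) = 1*(-13 + 130) = 1*117 = 117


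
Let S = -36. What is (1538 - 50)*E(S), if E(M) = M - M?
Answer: 0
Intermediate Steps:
E(M) = 0
(1538 - 50)*E(S) = (1538 - 50)*0 = 1488*0 = 0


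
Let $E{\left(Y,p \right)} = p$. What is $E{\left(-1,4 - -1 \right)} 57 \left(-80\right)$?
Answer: $-22800$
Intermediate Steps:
$E{\left(-1,4 - -1 \right)} 57 \left(-80\right) = \left(4 - -1\right) 57 \left(-80\right) = \left(4 + 1\right) 57 \left(-80\right) = 5 \cdot 57 \left(-80\right) = 285 \left(-80\right) = -22800$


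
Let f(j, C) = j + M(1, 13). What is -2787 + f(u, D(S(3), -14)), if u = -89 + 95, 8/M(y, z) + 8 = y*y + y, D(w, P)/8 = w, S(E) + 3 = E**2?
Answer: -8347/3 ≈ -2782.3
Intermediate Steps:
S(E) = -3 + E**2
D(w, P) = 8*w
M(y, z) = 8/(-8 + y + y**2) (M(y, z) = 8/(-8 + (y*y + y)) = 8/(-8 + (y**2 + y)) = 8/(-8 + (y + y**2)) = 8/(-8 + y + y**2))
u = 6
f(j, C) = -4/3 + j (f(j, C) = j + 8/(-8 + 1 + 1**2) = j + 8/(-8 + 1 + 1) = j + 8/(-6) = j + 8*(-1/6) = j - 4/3 = -4/3 + j)
-2787 + f(u, D(S(3), -14)) = -2787 + (-4/3 + 6) = -2787 + 14/3 = -8347/3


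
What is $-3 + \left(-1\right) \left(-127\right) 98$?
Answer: $12443$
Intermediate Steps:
$-3 + \left(-1\right) \left(-127\right) 98 = -3 + 127 \cdot 98 = -3 + 12446 = 12443$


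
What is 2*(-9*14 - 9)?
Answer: -270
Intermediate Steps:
2*(-9*14 - 9) = 2*(-126 - 9) = 2*(-135) = -270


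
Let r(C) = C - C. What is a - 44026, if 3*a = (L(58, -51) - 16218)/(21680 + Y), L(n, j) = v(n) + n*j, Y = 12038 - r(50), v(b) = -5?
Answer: -4453425185/101154 ≈ -44026.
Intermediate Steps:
r(C) = 0
Y = 12038 (Y = 12038 - 1*0 = 12038 + 0 = 12038)
L(n, j) = -5 + j*n (L(n, j) = -5 + n*j = -5 + j*n)
a = -19181/101154 (a = (((-5 - 51*58) - 16218)/(21680 + 12038))/3 = (((-5 - 2958) - 16218)/33718)/3 = ((-2963 - 16218)*(1/33718))/3 = (-19181*1/33718)/3 = (⅓)*(-19181/33718) = -19181/101154 ≈ -0.18962)
a - 44026 = -19181/101154 - 44026 = -4453425185/101154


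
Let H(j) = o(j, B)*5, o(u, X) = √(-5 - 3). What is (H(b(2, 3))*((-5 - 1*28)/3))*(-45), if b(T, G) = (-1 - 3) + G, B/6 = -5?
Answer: 4950*I*√2 ≈ 7000.4*I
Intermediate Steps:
B = -30 (B = 6*(-5) = -30)
b(T, G) = -4 + G
o(u, X) = 2*I*√2 (o(u, X) = √(-8) = 2*I*√2)
H(j) = 10*I*√2 (H(j) = (2*I*√2)*5 = 10*I*√2)
(H(b(2, 3))*((-5 - 1*28)/3))*(-45) = ((10*I*√2)*((-5 - 1*28)/3))*(-45) = ((10*I*√2)*((-5 - 28)*(⅓)))*(-45) = ((10*I*√2)*(-33*⅓))*(-45) = ((10*I*√2)*(-11))*(-45) = -110*I*√2*(-45) = 4950*I*√2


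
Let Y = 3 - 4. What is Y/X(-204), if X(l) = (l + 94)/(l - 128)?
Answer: -166/55 ≈ -3.0182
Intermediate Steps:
X(l) = (94 + l)/(-128 + l)
Y = -1
Y/X(-204) = -1/((94 - 204)/(-128 - 204)) = -1/(-110/(-332)) = -1/(-1/332*(-110)) = -1/(55/166) = (166/55)*(-1) = -166/55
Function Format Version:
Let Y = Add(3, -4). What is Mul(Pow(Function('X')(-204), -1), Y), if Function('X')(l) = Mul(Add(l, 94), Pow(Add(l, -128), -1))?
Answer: Rational(-166, 55) ≈ -3.0182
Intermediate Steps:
Function('X')(l) = Mul(Pow(Add(-128, l), -1), Add(94, l)) (Function('X')(l) = Mul(Add(94, l), Pow(Add(-128, l), -1)) = Mul(Pow(Add(-128, l), -1), Add(94, l)))
Y = -1
Mul(Pow(Function('X')(-204), -1), Y) = Mul(Pow(Mul(Pow(Add(-128, -204), -1), Add(94, -204)), -1), -1) = Mul(Pow(Mul(Pow(-332, -1), -110), -1), -1) = Mul(Pow(Mul(Rational(-1, 332), -110), -1), -1) = Mul(Pow(Rational(55, 166), -1), -1) = Mul(Rational(166, 55), -1) = Rational(-166, 55)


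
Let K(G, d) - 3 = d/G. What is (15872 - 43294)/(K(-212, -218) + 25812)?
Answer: -2906732/2736499 ≈ -1.0622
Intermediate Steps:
K(G, d) = 3 + d/G
(15872 - 43294)/(K(-212, -218) + 25812) = (15872 - 43294)/((3 - 218/(-212)) + 25812) = -27422/((3 - 218*(-1/212)) + 25812) = -27422/((3 + 109/106) + 25812) = -27422/(427/106 + 25812) = -27422/2736499/106 = -27422*106/2736499 = -2906732/2736499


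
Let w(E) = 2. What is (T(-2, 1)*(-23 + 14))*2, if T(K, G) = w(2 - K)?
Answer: -36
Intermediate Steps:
T(K, G) = 2
(T(-2, 1)*(-23 + 14))*2 = (2*(-23 + 14))*2 = (2*(-9))*2 = -18*2 = -36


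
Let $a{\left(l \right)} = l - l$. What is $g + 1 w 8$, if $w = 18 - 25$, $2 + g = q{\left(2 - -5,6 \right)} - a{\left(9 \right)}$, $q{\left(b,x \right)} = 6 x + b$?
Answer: $-15$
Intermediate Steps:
$a{\left(l \right)} = 0$
$q{\left(b,x \right)} = b + 6 x$
$g = 41$ ($g = -2 + \left(\left(\left(2 - -5\right) + 6 \cdot 6\right) - 0\right) = -2 + \left(\left(\left(2 + 5\right) + 36\right) + 0\right) = -2 + \left(\left(7 + 36\right) + 0\right) = -2 + \left(43 + 0\right) = -2 + 43 = 41$)
$w = -7$
$g + 1 w 8 = 41 + 1 \left(\left(-7\right) 8\right) = 41 + 1 \left(-56\right) = 41 - 56 = -15$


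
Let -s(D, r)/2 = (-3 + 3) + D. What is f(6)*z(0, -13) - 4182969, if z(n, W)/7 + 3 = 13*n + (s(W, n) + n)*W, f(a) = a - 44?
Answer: -4092263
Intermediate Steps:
s(D, r) = -2*D (s(D, r) = -2*((-3 + 3) + D) = -2*(0 + D) = -2*D)
f(a) = -44 + a
z(n, W) = -21 + 91*n + 7*W*(n - 2*W) (z(n, W) = -21 + 7*(13*n + (-2*W + n)*W) = -21 + 7*(13*n + (n - 2*W)*W) = -21 + 7*(13*n + W*(n - 2*W)) = -21 + (91*n + 7*W*(n - 2*W)) = -21 + 91*n + 7*W*(n - 2*W))
f(6)*z(0, -13) - 4182969 = (-44 + 6)*(-21 - 14*(-13)² + 91*0 + 7*(-13)*0) - 4182969 = -38*(-21 - 14*169 + 0 + 0) - 4182969 = -38*(-21 - 2366 + 0 + 0) - 4182969 = -38*(-2387) - 4182969 = 90706 - 4182969 = -4092263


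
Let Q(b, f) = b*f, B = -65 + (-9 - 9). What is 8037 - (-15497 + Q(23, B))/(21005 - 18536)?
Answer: 6620253/823 ≈ 8044.0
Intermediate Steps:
B = -83 (B = -65 - 18 = -83)
8037 - (-15497 + Q(23, B))/(21005 - 18536) = 8037 - (-15497 + 23*(-83))/(21005 - 18536) = 8037 - (-15497 - 1909)/2469 = 8037 - (-17406)/2469 = 8037 - 1*(-5802/823) = 8037 + 5802/823 = 6620253/823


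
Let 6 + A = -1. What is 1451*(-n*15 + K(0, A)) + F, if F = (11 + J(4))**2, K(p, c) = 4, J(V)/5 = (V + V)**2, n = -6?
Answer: 245955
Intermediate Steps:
A = -7 (A = -6 - 1 = -7)
J(V) = 20*V**2 (J(V) = 5*(V + V)**2 = 5*(2*V)**2 = 5*(4*V**2) = 20*V**2)
F = 109561 (F = (11 + 20*4**2)**2 = (11 + 20*16)**2 = (11 + 320)**2 = 331**2 = 109561)
1451*(-n*15 + K(0, A)) + F = 1451*(-1*(-6)*15 + 4) + 109561 = 1451*(6*15 + 4) + 109561 = 1451*(90 + 4) + 109561 = 1451*94 + 109561 = 136394 + 109561 = 245955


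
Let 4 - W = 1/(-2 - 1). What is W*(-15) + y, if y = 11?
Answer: -54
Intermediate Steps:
W = 13/3 (W = 4 - 1/(-2 - 1) = 4 - 1/(-3) = 4 - 1*(-⅓) = 4 + ⅓ = 13/3 ≈ 4.3333)
W*(-15) + y = (13/3)*(-15) + 11 = -65 + 11 = -54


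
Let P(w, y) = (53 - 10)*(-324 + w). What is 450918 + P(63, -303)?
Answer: 439695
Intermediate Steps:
P(w, y) = -13932 + 43*w (P(w, y) = 43*(-324 + w) = -13932 + 43*w)
450918 + P(63, -303) = 450918 + (-13932 + 43*63) = 450918 + (-13932 + 2709) = 450918 - 11223 = 439695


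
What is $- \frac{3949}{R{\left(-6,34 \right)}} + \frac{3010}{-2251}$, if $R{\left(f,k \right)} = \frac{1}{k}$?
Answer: $- \frac{302235776}{2251} \approx -1.3427 \cdot 10^{5}$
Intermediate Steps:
$- \frac{3949}{R{\left(-6,34 \right)}} + \frac{3010}{-2251} = - \frac{3949}{\frac{1}{34}} + \frac{3010}{-2251} = - 3949 \frac{1}{\frac{1}{34}} + 3010 \left(- \frac{1}{2251}\right) = \left(-3949\right) 34 - \frac{3010}{2251} = -134266 - \frac{3010}{2251} = - \frac{302235776}{2251}$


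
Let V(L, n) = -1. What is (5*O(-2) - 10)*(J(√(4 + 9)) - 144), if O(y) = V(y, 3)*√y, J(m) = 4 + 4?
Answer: 1360 + 680*I*√2 ≈ 1360.0 + 961.67*I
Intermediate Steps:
J(m) = 8
O(y) = -√y
(5*O(-2) - 10)*(J(√(4 + 9)) - 144) = (5*(-√(-2)) - 10)*(8 - 144) = (5*(-I*√2) - 10)*(-136) = (-5*I*√2 - 10)*(-136) = (-10 - 5*I*√2)*(-136) = 1360 + 680*I*√2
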